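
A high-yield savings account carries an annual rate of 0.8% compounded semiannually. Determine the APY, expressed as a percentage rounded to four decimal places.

EAR = (1 + 0.008/2)^2 − 1.
= (1 + 0.004000)^2 − 1 = 1.008016 − 1 = 0.8016%.

0.8016%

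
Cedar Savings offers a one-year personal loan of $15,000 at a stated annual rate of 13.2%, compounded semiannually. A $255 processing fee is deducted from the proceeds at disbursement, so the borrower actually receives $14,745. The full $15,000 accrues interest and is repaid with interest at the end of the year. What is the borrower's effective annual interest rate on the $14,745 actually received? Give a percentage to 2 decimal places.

15.60%

Amount owed after one year: 15,000 × (1 + 0.132/2)^2 = 15,000 × 1.136356 = $17,045.34.
Effective rate on net proceeds: 17,045.34 / 14,745 − 1 = 0.156008 = 15.60%.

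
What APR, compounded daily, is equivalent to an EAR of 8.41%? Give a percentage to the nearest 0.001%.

(1 + r/365)^365 − 1 = 0.0841, so 1 + r/365 = 1.0841^(1/365).
r/365 = 0.000221, so r = 0.080759 = 8.076%.

8.076%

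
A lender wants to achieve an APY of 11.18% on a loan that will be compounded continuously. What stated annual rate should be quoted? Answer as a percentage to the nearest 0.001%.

Continuous: nominal r satisfies e^r − 1 = 0.1118.
r = ln(1 + 0.1118) = ln(1.1118) = 0.105980 = 10.598%.

10.598%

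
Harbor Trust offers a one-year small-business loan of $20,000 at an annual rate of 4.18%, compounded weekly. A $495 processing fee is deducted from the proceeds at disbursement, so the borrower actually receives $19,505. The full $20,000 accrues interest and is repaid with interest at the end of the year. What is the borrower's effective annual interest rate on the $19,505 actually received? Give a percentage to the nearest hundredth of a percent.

Amount owed after one year: 20,000 × (1 + 0.0418/52)^52 = 20,000 × 1.042668 = $20,853.37.
Effective rate on net proceeds: 20,853.37 / 19,505 − 1 = 0.069129 = 6.91%.

6.91%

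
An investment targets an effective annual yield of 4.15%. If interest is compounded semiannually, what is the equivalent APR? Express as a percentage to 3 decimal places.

4.108%

(1 + r/2)^2 − 1 = 0.0415, so 1 + r/2 = 1.0415^(1/2).
r/2 = 0.020539, so r = 0.041078 = 4.108%.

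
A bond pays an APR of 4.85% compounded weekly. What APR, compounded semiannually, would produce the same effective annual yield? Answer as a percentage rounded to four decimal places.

4.9070%

EAR = (1 + 0.0485/52)^52 − 1 = 0.049672.
Solve (1 + r/2)^2 = 1.049672: r/2 = 1.049672^(1/2) − 1 = 0.024535, so r = 0.049070 = 4.9070%.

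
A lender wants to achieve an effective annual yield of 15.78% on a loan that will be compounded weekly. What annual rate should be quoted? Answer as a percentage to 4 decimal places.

14.6728%

(1 + r/52)^52 − 1 = 0.1578, so 1 + r/52 = 1.1578^(1/52).
r/52 = 0.002822, so r = 0.146728 = 14.6728%.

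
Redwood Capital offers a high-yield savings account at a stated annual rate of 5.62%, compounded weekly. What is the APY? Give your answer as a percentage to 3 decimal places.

5.778%

EAR = (1 + 0.0562/52)^52 − 1.
= 1.057777 − 1 = 5.778%.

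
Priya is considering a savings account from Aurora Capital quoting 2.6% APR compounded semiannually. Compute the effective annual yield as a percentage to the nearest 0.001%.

EAR = (1 + 0.026/2)^2 − 1.
= 1.026169 − 1 = 2.617%.

2.617%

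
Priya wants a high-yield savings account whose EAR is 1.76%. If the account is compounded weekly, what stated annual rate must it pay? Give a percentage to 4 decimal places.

(1 + r/52)^52 − 1 = 0.0176, so 1 + r/52 = 1.0176^(1/52).
r/52 = 0.000336, so r = 0.017450 = 1.7450%.

1.7450%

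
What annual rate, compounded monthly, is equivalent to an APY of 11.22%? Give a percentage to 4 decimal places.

10.6813%

(1 + r/12)^12 − 1 = 0.1122, so 1 + r/12 = 1.1122^(1/12).
r/12 = 0.008901, so r = 0.106813 = 10.6813%.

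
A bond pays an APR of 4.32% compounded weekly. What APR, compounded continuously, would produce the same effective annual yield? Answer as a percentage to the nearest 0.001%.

4.318%

EAR = (1 + 0.0432/52)^52 − 1 = 0.044128.
Equivalent continuous rate: r = ln(1 + 0.044128) = 0.043182 = 4.318%.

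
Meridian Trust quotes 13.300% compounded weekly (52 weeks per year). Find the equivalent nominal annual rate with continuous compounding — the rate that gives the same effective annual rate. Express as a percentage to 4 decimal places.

EAR = (1 + 0.13300/52)^52 − 1 = 0.142056.
Equivalent continuous rate: r = ln(1 + 0.142056) = 0.132830 = 13.2830%.

13.2830%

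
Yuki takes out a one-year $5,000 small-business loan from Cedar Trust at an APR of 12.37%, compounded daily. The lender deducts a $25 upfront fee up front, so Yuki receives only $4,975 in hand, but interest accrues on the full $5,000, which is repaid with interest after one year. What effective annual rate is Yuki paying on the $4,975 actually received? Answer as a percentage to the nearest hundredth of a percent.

13.73%

Amount owed after one year: 5,000 × (1 + 0.1237/365)^365 = 5,000 × 1.131653 = $5,658.26.
Effective rate on net proceeds: 5,658.26 / 4,975 − 1 = 0.137339 = 13.73%.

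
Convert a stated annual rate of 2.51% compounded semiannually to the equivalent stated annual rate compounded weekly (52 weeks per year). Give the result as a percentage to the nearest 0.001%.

2.495%

EAR = (1 + 0.0251/2)^2 − 1 = 0.025258.
Solve (1 + r/52)^52 = 1.025258: r/52 = 1.025258^(1/52) − 1 = 0.000480, so r = 0.024950 = 2.495%.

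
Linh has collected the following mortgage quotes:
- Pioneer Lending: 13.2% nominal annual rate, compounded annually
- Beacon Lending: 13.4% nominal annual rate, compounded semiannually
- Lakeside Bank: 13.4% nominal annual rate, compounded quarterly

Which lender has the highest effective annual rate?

Pioneer Lending: compounded annually, EAR = 13.200%
Beacon Lending: (1 + 0.134/2)^2 − 1 = 13.849%
Lakeside Bank: (1 + 0.134/4)^4 − 1 = 14.089%
The highest effective annual rate is Lakeside Bank at 14.089%.

Lakeside Bank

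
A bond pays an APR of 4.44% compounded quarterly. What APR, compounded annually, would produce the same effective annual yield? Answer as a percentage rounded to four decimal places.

4.5145%

EAR = (1 + 0.0444/4)^4 − 1 = 0.045145.
Compounded annually, the equivalent nominal rate is the EAR itself: 4.5145%.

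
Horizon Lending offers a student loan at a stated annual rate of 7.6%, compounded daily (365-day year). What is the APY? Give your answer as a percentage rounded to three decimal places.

EAR = (1 + 0.076/365)^365 − 1.
= (1 + 0.000208)^365 − 1 = 1.078954 − 1 = 7.895%.

7.895%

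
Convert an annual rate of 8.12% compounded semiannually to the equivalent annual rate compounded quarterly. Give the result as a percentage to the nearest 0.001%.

8.039%

EAR = (1 + 0.0812/2)^2 − 1 = 0.082848.
Solve (1 + r/4)^4 = 1.082848: r/4 = 1.082848^(1/4) − 1 = 0.020098, so r = 0.080392 = 8.039%.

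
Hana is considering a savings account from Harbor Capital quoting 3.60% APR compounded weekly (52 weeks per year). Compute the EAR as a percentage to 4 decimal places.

3.6643%

EAR = (1 + 0.0360/52)^52 − 1.
= (1 + 0.000692)^52 − 1 = 1.036643 − 1 = 3.6643%.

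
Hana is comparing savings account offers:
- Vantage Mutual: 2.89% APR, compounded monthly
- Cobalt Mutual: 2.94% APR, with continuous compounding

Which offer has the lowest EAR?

Vantage Mutual

Vantage Mutual: (1 + 0.0289/12)^12 − 1 = 2.929%
Cobalt Mutual: e^0.0294 − 1 = 2.984%
The lowest effective annual rate is Vantage Mutual at 2.929%.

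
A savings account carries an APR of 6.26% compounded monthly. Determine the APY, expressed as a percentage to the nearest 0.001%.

6.443%

EAR = (1 + 0.0626/12)^12 − 1.
= (1 + 0.005217)^12 − 1 = 1.064428 − 1 = 6.443%.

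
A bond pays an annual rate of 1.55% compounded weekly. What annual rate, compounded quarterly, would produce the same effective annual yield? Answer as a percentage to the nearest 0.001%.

1.553%

EAR = (1 + 0.0155/52)^52 − 1 = 0.015618.
Solve (1 + r/4)^4 = 1.015618: r/4 = 1.015618^(1/4) − 1 = 0.003882, so r = 0.015528 = 1.553%.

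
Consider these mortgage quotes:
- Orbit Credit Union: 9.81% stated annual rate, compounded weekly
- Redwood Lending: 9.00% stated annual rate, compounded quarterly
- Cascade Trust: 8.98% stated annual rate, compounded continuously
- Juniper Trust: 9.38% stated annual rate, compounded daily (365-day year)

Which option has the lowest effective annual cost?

Orbit Credit Union: (1 + 0.0981/52)^52 − 1 = 10.297%
Redwood Lending: (1 + 0.0900/4)^4 − 1 = 9.308%
Cascade Trust: e^0.0898 − 1 = 9.396%
Juniper Trust: (1 + 0.0938/365)^365 − 1 = 9.833%
The lowest effective annual rate is Redwood Lending at 9.308%.

Redwood Lending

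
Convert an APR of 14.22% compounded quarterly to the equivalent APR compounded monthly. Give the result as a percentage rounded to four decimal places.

EAR = (1 + 0.1422/4)^4 − 1 = 0.149964.
Solve (1 + r/12)^12 = 1.149964: r/12 = 1.149964^(1/12) − 1 = 0.011712, so r = 0.140547 = 14.0547%.

14.0547%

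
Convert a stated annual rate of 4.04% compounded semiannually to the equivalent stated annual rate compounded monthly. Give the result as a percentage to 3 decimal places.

4.006%

EAR = (1 + 0.0404/2)^2 − 1 = 0.040808.
Solve (1 + r/12)^12 = 1.040808: r/12 = 1.040808^(1/12) − 1 = 0.003339, so r = 0.040064 = 4.006%.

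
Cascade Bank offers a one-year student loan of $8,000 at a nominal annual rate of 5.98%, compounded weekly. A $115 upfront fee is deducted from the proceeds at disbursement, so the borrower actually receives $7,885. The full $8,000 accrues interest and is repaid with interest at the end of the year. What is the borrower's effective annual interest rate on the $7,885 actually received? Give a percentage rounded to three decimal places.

7.707%

Amount owed after one year: 8,000 × (1 + 0.0598/52)^52 = 8,000 × 1.061588 = $8,492.70.
Effective rate on net proceeds: 8,492.70 / 7,885 − 1 = 0.077071 = 7.707%.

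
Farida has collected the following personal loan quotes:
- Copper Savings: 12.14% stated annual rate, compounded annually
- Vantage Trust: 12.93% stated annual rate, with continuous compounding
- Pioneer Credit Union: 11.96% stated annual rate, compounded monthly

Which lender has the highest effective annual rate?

Vantage Trust

Copper Savings: compounded annually, EAR = 12.140%
Vantage Trust: e^0.1293 − 1 = 13.803%
Pioneer Credit Union: (1 + 0.1196/12)^12 − 1 = 12.638%
The highest effective annual rate is Vantage Trust at 13.803%.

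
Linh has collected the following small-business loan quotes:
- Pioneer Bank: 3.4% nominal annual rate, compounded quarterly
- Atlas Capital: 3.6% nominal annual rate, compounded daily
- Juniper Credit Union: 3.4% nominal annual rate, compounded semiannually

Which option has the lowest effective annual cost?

Juniper Credit Union

Pioneer Bank: (1 + 0.034/4)^4 − 1 = 3.444%
Atlas Capital: (1 + 0.036/365)^365 − 1 = 3.665%
Juniper Credit Union: (1 + 0.034/2)^2 − 1 = 3.429%
The lowest effective annual rate is Juniper Credit Union at 3.429%.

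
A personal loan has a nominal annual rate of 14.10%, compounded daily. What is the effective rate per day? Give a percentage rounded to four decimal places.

With a nominal annual rate compounded daily, the periodic rate is the nominal rate divided by 365.
i = 0.1410 / 365 = 0.0003863 = 0.0386%.

0.0386%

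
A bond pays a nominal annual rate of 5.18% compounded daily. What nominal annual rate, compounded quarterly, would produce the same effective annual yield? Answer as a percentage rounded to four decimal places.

EAR = (1 + 0.0518/365)^365 − 1 = 0.053161.
Solve (1 + r/4)^4 = 1.053161: r/4 = 1.053161^(1/4) − 1 = 0.013033, so r = 0.052133 = 5.2133%.

5.2133%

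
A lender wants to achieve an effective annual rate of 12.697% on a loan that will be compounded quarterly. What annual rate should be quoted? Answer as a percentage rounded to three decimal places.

(1 + r/4)^4 − 1 = 0.12697, so 1 + r/4 = 1.12697^(1/4).
r/4 = 0.030334, so r = 0.121337 = 12.134%.

12.134%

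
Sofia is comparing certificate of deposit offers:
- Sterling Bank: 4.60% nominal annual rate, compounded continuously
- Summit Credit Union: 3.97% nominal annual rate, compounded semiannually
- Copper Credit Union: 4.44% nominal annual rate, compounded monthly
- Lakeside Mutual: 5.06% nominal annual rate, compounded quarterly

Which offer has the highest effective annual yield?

Sterling Bank: e^0.0460 − 1 = 4.707%
Summit Credit Union: (1 + 0.0397/2)^2 − 1 = 4.009%
Copper Credit Union: (1 + 0.0444/12)^12 − 1 = 4.531%
Lakeside Mutual: (1 + 0.0506/4)^4 − 1 = 5.157%
The highest effective annual rate is Lakeside Mutual at 5.157%.

Lakeside Mutual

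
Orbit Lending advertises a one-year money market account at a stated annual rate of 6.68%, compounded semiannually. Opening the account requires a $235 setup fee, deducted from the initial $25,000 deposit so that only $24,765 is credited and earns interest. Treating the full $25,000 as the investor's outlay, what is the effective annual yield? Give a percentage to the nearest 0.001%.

5.788%

Value after one year: 24,765 × (1 + 0.0668/2)^2 = 24,765 × 1.067916 = $26,446.93.
Effective yield on the $25,000 outlay: 26,446.93 / 25,000 − 1 = 0.057877 = 5.788%.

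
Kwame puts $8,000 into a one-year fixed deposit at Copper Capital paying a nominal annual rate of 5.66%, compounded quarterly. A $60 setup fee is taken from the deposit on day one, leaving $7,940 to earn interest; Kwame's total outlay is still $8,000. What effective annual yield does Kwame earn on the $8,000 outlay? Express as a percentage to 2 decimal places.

4.99%

Value after one year: 7,940 × (1 + 0.0566/4)^4 = 7,940 × 1.057813 = $8,399.03.
Effective yield on the $8,000 outlay: 8,399.03 / 8,000 − 1 = 0.049879 = 4.99%.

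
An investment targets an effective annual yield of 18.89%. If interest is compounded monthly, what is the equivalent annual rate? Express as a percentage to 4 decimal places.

(1 + r/12)^12 − 1 = 0.1889, so 1 + r/12 = 1.1889^(1/12).
r/12 = 0.014523, so r = 0.174282 = 17.4282%.

17.4282%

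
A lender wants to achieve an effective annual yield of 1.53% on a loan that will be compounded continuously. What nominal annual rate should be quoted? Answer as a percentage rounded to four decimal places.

1.5184%

Continuous: nominal r satisfies e^r − 1 = 0.0153.
r = ln(1 + 0.0153) = ln(1.0153) = 0.015184 = 1.5184%.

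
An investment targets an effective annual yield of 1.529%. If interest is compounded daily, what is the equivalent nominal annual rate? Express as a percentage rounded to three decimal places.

1.517%

(1 + r/365)^365 − 1 = 0.01529, so 1 + r/365 = 1.01529^(1/365).
r/365 = 0.000042, so r = 0.015175 = 1.517%.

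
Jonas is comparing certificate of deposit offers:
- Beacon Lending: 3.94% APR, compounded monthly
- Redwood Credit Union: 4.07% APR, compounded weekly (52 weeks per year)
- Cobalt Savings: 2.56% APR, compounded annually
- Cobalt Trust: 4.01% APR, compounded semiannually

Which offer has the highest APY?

Redwood Credit Union

Beacon Lending: (1 + 0.0394/12)^12 − 1 = 4.012%
Redwood Credit Union: (1 + 0.0407/52)^52 − 1 = 4.152%
Cobalt Savings: compounded annually, EAR = 2.560%
Cobalt Trust: (1 + 0.0401/2)^2 − 1 = 4.050%
The highest effective annual rate is Redwood Credit Union at 4.152%.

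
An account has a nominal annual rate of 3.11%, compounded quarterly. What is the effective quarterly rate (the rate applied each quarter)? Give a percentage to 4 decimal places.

With a nominal annual rate compounded quarterly, the periodic rate is the nominal rate divided by 4.
i = 0.0311 / 4 = 0.0077750 = 0.7775%.

0.7775%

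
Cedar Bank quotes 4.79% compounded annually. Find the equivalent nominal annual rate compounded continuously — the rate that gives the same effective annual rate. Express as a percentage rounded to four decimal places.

4.6788%

Compounded annually, EAR = nominal = 0.047900.
Equivalent continuous rate: r = ln(1 + 0.047900) = 0.046788 = 4.6788%.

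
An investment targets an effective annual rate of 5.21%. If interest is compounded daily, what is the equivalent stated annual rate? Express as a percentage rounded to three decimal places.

(1 + r/365)^365 − 1 = 0.0521, so 1 + r/365 = 1.0521^(1/365).
r/365 = 0.000139, so r = 0.050792 = 5.079%.

5.079%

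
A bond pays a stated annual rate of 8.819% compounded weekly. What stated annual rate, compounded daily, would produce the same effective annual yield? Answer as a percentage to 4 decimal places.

EAR = (1 + 0.08819/52)^52 − 1 = 0.092114.
Solve (1 + r/365)^365 = 1.092114: r/365 = 1.092114^(1/365) − 1 = 0.000241, so r = 0.088126 = 8.8126%.

8.8126%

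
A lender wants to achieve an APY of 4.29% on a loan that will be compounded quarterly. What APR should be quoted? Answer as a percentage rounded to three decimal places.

4.223%

(1 + r/4)^4 − 1 = 0.0429, so 1 + r/4 = 1.0429^(1/4).
r/4 = 0.010557, so r = 0.042227 = 4.223%.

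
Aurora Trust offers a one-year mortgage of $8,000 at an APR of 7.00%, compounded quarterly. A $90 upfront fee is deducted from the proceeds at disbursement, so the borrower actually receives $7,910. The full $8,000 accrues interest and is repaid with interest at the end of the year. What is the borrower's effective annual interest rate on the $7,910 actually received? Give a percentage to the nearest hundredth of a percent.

Amount owed after one year: 8,000 × (1 + 0.0700/4)^4 = 8,000 × 1.071859 = $8,574.87.
Effective rate on net proceeds: 8,574.87 / 7,910 − 1 = 0.084055 = 8.41%.

8.41%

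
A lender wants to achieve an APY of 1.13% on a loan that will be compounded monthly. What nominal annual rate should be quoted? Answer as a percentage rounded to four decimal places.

(1 + r/12)^12 − 1 = 0.0113, so 1 + r/12 = 1.0113^(1/12).
r/12 = 0.000937, so r = 0.011242 = 1.1242%.

1.1242%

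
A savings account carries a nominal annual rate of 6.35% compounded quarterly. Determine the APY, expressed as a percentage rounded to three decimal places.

EAR = (1 + 0.0635/4)^4 − 1.
= (1 + 0.015875)^4 − 1 = 1.065028 − 1 = 6.503%.

6.503%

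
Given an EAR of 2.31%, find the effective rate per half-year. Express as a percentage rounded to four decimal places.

1.1484%

The per-half-year rate i satisfies (1 + i)^2 = 1 + 0.0231.
i = 1.0231^(1/2) − 1 = 0.0114841 = 1.1484%.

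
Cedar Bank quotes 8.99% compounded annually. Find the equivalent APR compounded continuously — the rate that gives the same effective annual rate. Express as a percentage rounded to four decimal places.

8.6086%

Compounded annually, EAR = nominal = 0.089900.
Equivalent continuous rate: r = ln(1 + 0.089900) = 0.086086 = 8.6086%.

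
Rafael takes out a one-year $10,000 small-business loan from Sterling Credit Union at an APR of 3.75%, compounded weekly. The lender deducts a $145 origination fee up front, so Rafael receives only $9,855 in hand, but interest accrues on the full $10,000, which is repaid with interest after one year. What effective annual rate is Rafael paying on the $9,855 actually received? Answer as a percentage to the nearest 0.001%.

Amount owed after one year: 10,000 × (1 + 0.0375/52)^52 = 10,000 × 1.038198 = $10,381.98.
Effective rate on net proceeds: 10,381.98 / 9,855 − 1 = 0.053473 = 5.347%.

5.347%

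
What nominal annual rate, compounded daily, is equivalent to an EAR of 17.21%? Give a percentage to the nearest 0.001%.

(1 + r/365)^365 − 1 = 0.1721, so 1 + r/365 = 1.1721^(1/365).
r/365 = 0.000435, so r = 0.158832 = 15.883%.

15.883%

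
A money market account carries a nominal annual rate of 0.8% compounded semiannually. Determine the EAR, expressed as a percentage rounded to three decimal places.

0.802%

EAR = (1 + 0.008/2)^2 − 1.
= (1 + 0.004000)^2 − 1 = 1.008016 − 1 = 0.802%.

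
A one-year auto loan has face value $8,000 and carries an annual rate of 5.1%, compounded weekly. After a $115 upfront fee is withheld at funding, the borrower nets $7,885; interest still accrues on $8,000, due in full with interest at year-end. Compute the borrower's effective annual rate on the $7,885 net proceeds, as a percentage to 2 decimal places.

6.76%

Amount owed after one year: 8,000 × (1 + 0.051/52)^52 = 8,000 × 1.052297 = $8,418.37.
Effective rate on net proceeds: 8,418.37 / 7,885 − 1 = 0.067644 = 6.76%.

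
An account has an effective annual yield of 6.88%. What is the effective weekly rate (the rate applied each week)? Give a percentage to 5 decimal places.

0.12804%

The per-week rate i satisfies (1 + i)^52 = 1 + 0.0688.
i = 1.0688^(1/52) − 1 = 0.0012804 = 0.12804%.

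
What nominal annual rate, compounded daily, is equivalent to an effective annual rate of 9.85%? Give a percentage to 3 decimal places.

9.396%

(1 + r/365)^365 − 1 = 0.0985, so 1 + r/365 = 1.0985^(1/365).
r/365 = 0.000257, so r = 0.093958 = 9.396%.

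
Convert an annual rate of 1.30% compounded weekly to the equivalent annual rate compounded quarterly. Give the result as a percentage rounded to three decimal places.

1.302%

EAR = (1 + 0.0130/52)^52 − 1 = 0.013083.
Solve (1 + r/4)^4 = 1.013083: r/4 = 1.013083^(1/4) − 1 = 0.003255, so r = 0.013020 = 1.302%.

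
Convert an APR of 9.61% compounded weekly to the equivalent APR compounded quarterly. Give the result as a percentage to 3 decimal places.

EAR = (1 + 0.0961/52)^52 − 1 = 0.100772.
Solve (1 + r/4)^4 = 1.100772: r/4 = 1.100772^(1/4) − 1 = 0.024293, so r = 0.097173 = 9.717%.

9.717%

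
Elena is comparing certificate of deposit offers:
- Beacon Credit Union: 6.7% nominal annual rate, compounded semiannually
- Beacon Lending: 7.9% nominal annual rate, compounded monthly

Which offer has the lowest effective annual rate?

Beacon Credit Union: (1 + 0.067/2)^2 − 1 = 6.812%
Beacon Lending: (1 + 0.079/12)^12 − 1 = 8.192%
The lowest effective annual rate is Beacon Credit Union at 6.812%.

Beacon Credit Union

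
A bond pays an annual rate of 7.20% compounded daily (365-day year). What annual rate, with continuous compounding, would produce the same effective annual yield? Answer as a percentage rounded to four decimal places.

7.1993%

EAR = (1 + 0.0720/365)^365 − 1 = 0.074648.
Equivalent continuous rate: r = ln(1 + 0.074648) = 0.071993 = 7.1993%.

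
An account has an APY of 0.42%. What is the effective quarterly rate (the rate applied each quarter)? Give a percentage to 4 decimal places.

The per-quarter rate i satisfies (1 + i)^4 = 1 + 0.0042.
i = 1.0042^(1/4) − 1 = 0.0010484 = 0.1048%.

0.1048%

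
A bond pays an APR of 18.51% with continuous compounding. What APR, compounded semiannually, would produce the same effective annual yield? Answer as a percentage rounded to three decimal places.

EAR under continuous compounding: e^0.1851 − 1 = 0.203339.
Solve (1 + r/2)^2 = 1.203339: r/2 = 1.203339^(1/2) − 1 = 0.096968, so r = 0.193936 = 19.394%.

19.394%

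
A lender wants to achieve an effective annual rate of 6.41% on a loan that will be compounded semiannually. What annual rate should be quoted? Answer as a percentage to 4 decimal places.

(1 + r/2)^2 − 1 = 0.0641, so 1 + r/2 = 1.0641^(1/2).
r/2 = 0.031552, so r = 0.063104 = 6.3104%.

6.3104%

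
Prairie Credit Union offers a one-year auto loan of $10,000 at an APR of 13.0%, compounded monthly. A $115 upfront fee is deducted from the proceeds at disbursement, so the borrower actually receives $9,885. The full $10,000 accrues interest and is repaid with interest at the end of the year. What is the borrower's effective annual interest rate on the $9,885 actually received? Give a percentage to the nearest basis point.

15.13%

Amount owed after one year: 10,000 × (1 + 0.130/12)^12 = 10,000 × 1.138032 = $11,380.32.
Effective rate on net proceeds: 11,380.32 / 9,885 − 1 = 0.151272 = 15.13%.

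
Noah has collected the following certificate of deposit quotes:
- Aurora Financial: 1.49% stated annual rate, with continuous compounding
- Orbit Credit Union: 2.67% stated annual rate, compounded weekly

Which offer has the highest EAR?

Orbit Credit Union

Aurora Financial: e^0.0149 − 1 = 1.501%
Orbit Credit Union: (1 + 0.0267/52)^52 − 1 = 2.705%
The highest effective annual rate is Orbit Credit Union at 2.705%.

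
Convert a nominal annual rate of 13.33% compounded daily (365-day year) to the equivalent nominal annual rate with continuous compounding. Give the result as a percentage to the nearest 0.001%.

13.328%

EAR = (1 + 0.1333/365)^365 − 1 = 0.142565.
Equivalent continuous rate: r = ln(1 + 0.142565) = 0.133276 = 13.328%.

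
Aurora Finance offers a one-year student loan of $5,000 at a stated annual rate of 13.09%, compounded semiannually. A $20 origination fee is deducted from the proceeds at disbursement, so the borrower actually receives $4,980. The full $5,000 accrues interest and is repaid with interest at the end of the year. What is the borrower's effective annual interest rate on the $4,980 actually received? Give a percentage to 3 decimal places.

13.974%

Amount owed after one year: 5,000 × (1 + 0.1309/2)^2 = 5,000 × 1.135184 = $5,675.92.
Effective rate on net proceeds: 5,675.92 / 4,980 − 1 = 0.139743 = 13.974%.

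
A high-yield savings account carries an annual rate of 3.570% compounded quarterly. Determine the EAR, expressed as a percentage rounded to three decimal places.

3.618%

EAR = (1 + 0.03570/4)^4 − 1.
= (1 + 0.008925)^4 − 1 = 1.036181 − 1 = 3.618%.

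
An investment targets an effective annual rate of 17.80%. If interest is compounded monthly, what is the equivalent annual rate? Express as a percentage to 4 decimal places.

(1 + r/12)^12 − 1 = 0.1780, so 1 + r/12 = 1.1780^(1/12).
r/12 = 0.013745, so r = 0.164941 = 16.4941%.

16.4941%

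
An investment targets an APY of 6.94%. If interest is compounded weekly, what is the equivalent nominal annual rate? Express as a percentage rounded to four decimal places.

6.7141%

(1 + r/52)^52 − 1 = 0.0694, so 1 + r/52 = 1.0694^(1/52).
r/52 = 0.001291, so r = 0.067141 = 6.7141%.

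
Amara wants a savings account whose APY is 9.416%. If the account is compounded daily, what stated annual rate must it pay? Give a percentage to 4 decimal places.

8.9998%

(1 + r/365)^365 − 1 = 0.09416, so 1 + r/365 = 1.09416^(1/365).
r/365 = 0.000247, so r = 0.089998 = 8.9998%.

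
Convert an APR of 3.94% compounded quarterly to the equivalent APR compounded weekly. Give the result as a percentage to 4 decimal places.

3.9222%

EAR = (1 + 0.0394/4)^4 − 1 = 0.039986.
Solve (1 + r/52)^52 = 1.039986: r/52 = 1.039986^(1/52) − 1 = 0.000754, so r = 0.039222 = 3.9222%.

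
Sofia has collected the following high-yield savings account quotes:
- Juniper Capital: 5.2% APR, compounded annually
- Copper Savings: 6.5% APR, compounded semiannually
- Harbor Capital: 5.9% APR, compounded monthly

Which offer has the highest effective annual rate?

Copper Savings

Juniper Capital: compounded annually, EAR = 5.200%
Copper Savings: (1 + 0.065/2)^2 − 1 = 6.606%
Harbor Capital: (1 + 0.059/12)^12 − 1 = 6.062%
The highest effective annual rate is Copper Savings at 6.606%.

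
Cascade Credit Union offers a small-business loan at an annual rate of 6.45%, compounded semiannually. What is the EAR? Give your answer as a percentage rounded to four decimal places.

EAR = (1 + 0.0645/2)^2 − 1.
= 1.065540 − 1 = 6.5540%.

6.5540%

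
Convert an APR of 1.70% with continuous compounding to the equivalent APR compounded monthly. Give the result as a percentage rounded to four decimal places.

1.7012%

EAR under continuous compounding: e^0.0170 − 1 = 0.017145.
Solve (1 + r/12)^12 = 1.017145: r/12 = 1.017145^(1/12) − 1 = 0.001418, so r = 0.017012 = 1.7012%.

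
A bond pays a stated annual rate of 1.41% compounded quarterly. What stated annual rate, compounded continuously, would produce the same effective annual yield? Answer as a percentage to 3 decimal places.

EAR = (1 + 0.0141/4)^4 − 1 = 0.014175.
Equivalent continuous rate: r = ln(1 + 0.014175) = 0.014075 = 1.408%.

1.408%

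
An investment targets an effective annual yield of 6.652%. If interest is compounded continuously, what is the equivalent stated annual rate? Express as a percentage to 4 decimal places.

Continuous: nominal r satisfies e^r − 1 = 0.06652.
r = ln(1 + 0.06652) = ln(1.06652) = 0.064401 = 6.4401%.

6.4401%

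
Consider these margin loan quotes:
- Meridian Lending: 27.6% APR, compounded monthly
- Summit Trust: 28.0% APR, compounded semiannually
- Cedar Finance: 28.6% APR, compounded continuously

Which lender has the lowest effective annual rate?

Meridian Lending: (1 + 0.276/12)^12 − 1 = 31.373%
Summit Trust: (1 + 0.280/2)^2 − 1 = 29.960%
Cedar Finance: e^0.286 − 1 = 33.109%
The lowest effective annual rate is Summit Trust at 29.960%.

Summit Trust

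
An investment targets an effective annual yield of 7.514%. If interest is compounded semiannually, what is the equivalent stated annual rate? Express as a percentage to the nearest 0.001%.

(1 + r/2)^2 − 1 = 0.07514, so 1 + r/2 = 1.07514^(1/2).
r/2 = 0.036890, so r = 0.073779 = 7.378%.

7.378%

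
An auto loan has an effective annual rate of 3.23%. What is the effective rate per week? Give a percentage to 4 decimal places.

0.0612%

The per-week rate i satisfies (1 + i)^52 = 1 + 0.0323.
i = 1.0323^(1/52) − 1 = 0.0006115 = 0.0612%.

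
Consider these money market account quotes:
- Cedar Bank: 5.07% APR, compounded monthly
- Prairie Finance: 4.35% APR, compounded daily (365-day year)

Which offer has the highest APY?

Cedar Bank: (1 + 0.0507/12)^12 − 1 = 5.189%
Prairie Finance: (1 + 0.0435/365)^365 − 1 = 4.446%
The highest effective annual rate is Cedar Bank at 5.189%.

Cedar Bank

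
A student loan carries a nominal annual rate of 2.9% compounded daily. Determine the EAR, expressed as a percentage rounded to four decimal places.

EAR = (1 + 0.029/365)^365 − 1.
= (1 + 0.000079)^365 − 1 = 1.029423 − 1 = 2.9423%.

2.9423%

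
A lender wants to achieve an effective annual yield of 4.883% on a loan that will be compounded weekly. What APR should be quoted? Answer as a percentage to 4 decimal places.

(1 + r/52)^52 − 1 = 0.04883, so 1 + r/52 = 1.04883^(1/52).
r/52 = 0.000917, so r = 0.047697 = 4.7697%.

4.7697%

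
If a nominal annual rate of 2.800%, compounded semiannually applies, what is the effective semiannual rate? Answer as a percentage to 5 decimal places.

1.40000%

With a nominal annual rate compounded semiannually, the periodic rate is the nominal rate divided by 2.
i = 0.02800 / 2 = 0.0140000 = 1.40000%.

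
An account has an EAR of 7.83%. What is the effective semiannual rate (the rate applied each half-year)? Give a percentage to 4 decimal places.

The per-half-year rate i satisfies (1 + i)^2 = 1 + 0.0783.
i = 1.0783^(1/2) − 1 = 0.0384122 = 3.8412%.

3.8412%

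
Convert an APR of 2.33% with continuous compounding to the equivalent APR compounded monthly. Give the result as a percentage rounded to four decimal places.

2.3323%

EAR under continuous compounding: e^0.0233 − 1 = 0.023574.
Solve (1 + r/12)^12 = 1.023574: r/12 = 1.023574^(1/12) − 1 = 0.001944, so r = 0.023323 = 2.3323%.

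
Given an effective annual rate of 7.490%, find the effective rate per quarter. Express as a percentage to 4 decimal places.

1.8221%

The per-quarter rate i satisfies (1 + i)^4 = 1 + 0.07490.
i = 1.07490^(1/4) − 1 = 0.0182209 = 1.8221%.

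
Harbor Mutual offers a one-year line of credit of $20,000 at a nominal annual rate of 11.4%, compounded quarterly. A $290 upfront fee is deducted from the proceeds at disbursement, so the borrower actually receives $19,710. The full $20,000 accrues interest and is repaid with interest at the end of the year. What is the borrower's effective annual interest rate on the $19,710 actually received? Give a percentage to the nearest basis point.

Amount owed after one year: 20,000 × (1 + 0.114/4)^4 = 20,000 × 1.118967 = $22,379.34.
Effective rate on net proceeds: 22,379.34 / 19,710 − 1 = 0.135430 = 13.54%.

13.54%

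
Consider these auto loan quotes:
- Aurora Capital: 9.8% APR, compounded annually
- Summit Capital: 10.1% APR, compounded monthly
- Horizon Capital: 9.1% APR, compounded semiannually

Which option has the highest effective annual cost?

Summit Capital

Aurora Capital: compounded annually, EAR = 9.800%
Summit Capital: (1 + 0.101/12)^12 − 1 = 10.581%
Horizon Capital: (1 + 0.091/2)^2 − 1 = 9.307%
The highest effective annual rate is Summit Capital at 10.581%.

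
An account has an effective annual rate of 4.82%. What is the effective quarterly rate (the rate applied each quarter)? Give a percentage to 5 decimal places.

1.18381%

The per-quarter rate i satisfies (1 + i)^4 = 1 + 0.0482.
i = 1.0482^(1/4) − 1 = 0.0118381 = 1.18381%.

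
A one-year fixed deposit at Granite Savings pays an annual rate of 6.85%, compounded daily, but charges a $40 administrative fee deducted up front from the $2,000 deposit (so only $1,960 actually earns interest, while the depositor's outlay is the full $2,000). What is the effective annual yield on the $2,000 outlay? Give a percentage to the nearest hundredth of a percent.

4.95%

Value after one year: 1,960 × (1 + 0.0685/365)^365 = 1,960 × 1.070894 = $2,098.95.
Effective yield on the $2,000 outlay: 2,098.95 / 2,000 − 1 = 0.049476 = 4.95%.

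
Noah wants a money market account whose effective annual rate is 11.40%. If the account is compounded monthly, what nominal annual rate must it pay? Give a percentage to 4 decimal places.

10.8444%

(1 + r/12)^12 − 1 = 0.1140, so 1 + r/12 = 1.1140^(1/12).
r/12 = 0.009037, so r = 0.108444 = 10.8444%.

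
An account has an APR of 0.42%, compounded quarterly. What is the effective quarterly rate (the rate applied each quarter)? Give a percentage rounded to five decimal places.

0.10500%

With a nominal annual rate compounded quarterly, the periodic rate is the nominal rate divided by 4.
i = 0.0042 / 4 = 0.0010500 = 0.10500%.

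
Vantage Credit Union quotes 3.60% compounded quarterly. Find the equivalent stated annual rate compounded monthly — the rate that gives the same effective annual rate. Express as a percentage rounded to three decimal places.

EAR = (1 + 0.0360/4)^4 − 1 = 0.036489.
Solve (1 + r/12)^12 = 1.036489: r/12 = 1.036489^(1/12) − 1 = 0.002991, so r = 0.035893 = 3.589%.

3.589%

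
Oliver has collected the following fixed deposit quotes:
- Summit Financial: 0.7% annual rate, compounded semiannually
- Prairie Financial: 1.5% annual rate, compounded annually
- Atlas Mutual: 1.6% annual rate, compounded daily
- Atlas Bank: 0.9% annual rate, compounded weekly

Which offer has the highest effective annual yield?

Atlas Mutual

Summit Financial: (1 + 0.007/2)^2 − 1 = 0.701%
Prairie Financial: compounded annually, EAR = 1.500%
Atlas Mutual: (1 + 0.016/365)^365 − 1 = 1.613%
Atlas Bank: (1 + 0.009/52)^52 − 1 = 0.904%
The highest effective annual rate is Atlas Mutual at 1.613%.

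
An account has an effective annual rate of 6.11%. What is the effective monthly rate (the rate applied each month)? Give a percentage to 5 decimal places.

The per-month rate i satisfies (1 + i)^12 = 1 + 0.0611.
i = 1.0611^(1/12) − 1 = 0.0049544 = 0.49544%.

0.49544%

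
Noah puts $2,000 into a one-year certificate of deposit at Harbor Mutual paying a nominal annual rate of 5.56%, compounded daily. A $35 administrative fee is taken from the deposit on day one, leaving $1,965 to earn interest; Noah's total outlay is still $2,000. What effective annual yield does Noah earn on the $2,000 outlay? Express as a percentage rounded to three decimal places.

Value after one year: 1,965 × (1 + 0.0556/365)^365 = 1,965 × 1.057170 = $2,077.34.
Effective yield on the $2,000 outlay: 2,077.34 / 2,000 − 1 = 0.038670 = 3.867%.

3.867%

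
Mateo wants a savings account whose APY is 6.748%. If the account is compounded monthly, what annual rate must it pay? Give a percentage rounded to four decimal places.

6.5479%

(1 + r/12)^12 − 1 = 0.06748, so 1 + r/12 = 1.06748^(1/12).
r/12 = 0.005457, so r = 0.065479 = 6.5479%.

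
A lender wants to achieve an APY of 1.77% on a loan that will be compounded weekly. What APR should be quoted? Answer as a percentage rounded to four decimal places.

1.7548%

(1 + r/52)^52 − 1 = 0.0177, so 1 + r/52 = 1.0177^(1/52).
r/52 = 0.000337, so r = 0.017548 = 1.7548%.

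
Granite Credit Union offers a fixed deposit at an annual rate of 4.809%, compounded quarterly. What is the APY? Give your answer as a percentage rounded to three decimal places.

4.896%

EAR = (1 + 0.04809/4)^4 − 1.
= 1.048964 − 1 = 4.896%.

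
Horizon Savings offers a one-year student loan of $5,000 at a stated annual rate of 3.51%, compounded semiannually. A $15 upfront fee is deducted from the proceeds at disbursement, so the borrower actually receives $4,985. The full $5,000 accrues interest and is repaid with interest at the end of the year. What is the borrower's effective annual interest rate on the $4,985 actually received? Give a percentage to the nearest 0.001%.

Amount owed after one year: 5,000 × (1 + 0.0351/2)^2 = 5,000 × 1.035408 = $5,177.04.
Effective rate on net proceeds: 5,177.04 / 4,985 − 1 = 0.038524 = 3.852%.

3.852%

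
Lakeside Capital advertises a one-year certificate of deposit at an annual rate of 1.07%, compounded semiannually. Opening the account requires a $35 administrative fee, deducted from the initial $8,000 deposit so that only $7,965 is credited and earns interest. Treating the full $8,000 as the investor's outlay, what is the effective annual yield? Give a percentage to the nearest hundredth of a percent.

0.63%

Value after one year: 7,965 × (1 + 0.0107/2)^2 = 7,965 × 1.010729 = $8,050.45.
Effective yield on the $8,000 outlay: 8,050.45 / 8,000 − 1 = 0.006307 = 0.63%.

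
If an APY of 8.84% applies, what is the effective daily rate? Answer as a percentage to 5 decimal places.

0.02321%

The per-day rate i satisfies (1 + i)^365 = 1 + 0.0884.
i = 1.0884^(1/365) − 1 = 0.0002321 = 0.02321%.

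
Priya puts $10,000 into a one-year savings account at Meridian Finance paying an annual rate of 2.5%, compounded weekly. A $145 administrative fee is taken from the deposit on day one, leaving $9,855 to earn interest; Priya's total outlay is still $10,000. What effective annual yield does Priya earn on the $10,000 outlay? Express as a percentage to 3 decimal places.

Value after one year: 9,855 × (1 + 0.025/52)^52 = 9,855 × 1.025309 = $10,104.42.
Effective yield on the $10,000 outlay: 10,104.42 / 10,000 − 1 = 0.010442 = 1.044%.

1.044%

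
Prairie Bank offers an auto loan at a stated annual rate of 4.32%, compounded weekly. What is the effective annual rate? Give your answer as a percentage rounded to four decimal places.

4.4128%

EAR = (1 + 0.0432/52)^52 − 1.
= 1.044128 − 1 = 4.4128%.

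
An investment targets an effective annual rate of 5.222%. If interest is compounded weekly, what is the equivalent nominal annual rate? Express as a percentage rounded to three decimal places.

(1 + r/52)^52 − 1 = 0.05222, so 1 + r/52 = 1.05222^(1/52).
r/52 = 0.000979, so r = 0.050927 = 5.093%.

5.093%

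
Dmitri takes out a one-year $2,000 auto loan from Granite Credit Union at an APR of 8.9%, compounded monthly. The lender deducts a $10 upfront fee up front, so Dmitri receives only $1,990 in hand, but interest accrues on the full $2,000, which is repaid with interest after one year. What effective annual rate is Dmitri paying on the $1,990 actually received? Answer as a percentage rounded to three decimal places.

9.821%

Amount owed after one year: 2,000 × (1 + 0.089/12)^12 = 2,000 × 1.092722 = $2,185.44.
Effective rate on net proceeds: 2,185.44 / 1,990 − 1 = 0.098213 = 9.821%.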